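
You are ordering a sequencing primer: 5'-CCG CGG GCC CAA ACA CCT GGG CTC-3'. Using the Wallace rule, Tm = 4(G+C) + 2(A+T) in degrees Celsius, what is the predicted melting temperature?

Counting bases: C=11, G=7, A=4, T=2
AT pairs contribute 6, GC pairs contribute 18.
Tm = 2(6) + 4(18) = 12 + 72 = 84°C

84°C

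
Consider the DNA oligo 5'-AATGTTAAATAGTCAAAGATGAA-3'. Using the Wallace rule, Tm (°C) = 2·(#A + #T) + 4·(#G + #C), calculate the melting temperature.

G=4, T=6, C=1, A=12
AT pairs contribute 18, GC pairs contribute 5.
Tm = 2(18) + 4(5) = 36 + 20 = 56°C

56°C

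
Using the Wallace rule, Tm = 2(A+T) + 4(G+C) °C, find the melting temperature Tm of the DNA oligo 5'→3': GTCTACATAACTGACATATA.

Base counts: A=8, C=4, T=6, G=2
A+T = 14, G+C = 6
Tm = 2(14) + 4(6) = 28 + 24 = 52°C

52°C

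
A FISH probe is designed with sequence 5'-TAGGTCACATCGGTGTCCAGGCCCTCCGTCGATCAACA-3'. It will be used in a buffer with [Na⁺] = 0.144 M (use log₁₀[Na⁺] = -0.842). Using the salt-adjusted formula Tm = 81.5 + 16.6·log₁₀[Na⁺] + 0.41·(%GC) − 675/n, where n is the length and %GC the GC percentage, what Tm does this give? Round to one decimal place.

Length n = 38. Base counts: G=9, A=8, C=13, T=8
G+C = 22, so %GC = 22/38 × 100 = 57.895%
Salt term: 16.6 × (-0.842) = -13.977
GC term: 0.41 × 57.895 = 23.737; length term: −675/38 = −17.763
Tm = 81.5 + (-13.977) + 23.737 − 17.763 = 73.497 → 73.5°C

73.5°C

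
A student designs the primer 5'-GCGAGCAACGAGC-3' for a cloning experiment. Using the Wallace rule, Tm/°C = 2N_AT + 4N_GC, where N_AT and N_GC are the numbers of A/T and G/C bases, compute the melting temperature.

44°C

Scanning the sequence gives A=4, T=0, G=5, C=4.
A+T = 4, G+C = 9
Tm = 2(4) + 4(9) = 8 + 36 = 44°C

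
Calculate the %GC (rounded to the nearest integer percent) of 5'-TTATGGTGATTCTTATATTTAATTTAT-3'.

15%

C=1, A=7, T=16, G=3
G+C = 3 + 1 = 4 out of 27 bases
%GC = 4/27 × 100 = 14.81% ≈ 15%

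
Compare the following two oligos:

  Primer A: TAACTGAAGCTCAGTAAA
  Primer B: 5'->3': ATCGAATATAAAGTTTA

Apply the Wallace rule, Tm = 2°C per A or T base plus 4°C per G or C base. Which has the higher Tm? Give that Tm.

Primer A: A+T=12, G+C=6 → Tm = 2(12)+4(6) = 48°C
Primer B: A+T=14, G+C=3 → Tm = 2(14)+4(3) = 40°C
48°C vs 40°C → primer A is higher.

Primer A, 48°C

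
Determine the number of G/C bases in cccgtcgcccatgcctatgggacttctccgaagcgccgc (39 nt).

Counting bases: C=17, A=5, T=7, G=10
G+C = 10 + 17 = 27

27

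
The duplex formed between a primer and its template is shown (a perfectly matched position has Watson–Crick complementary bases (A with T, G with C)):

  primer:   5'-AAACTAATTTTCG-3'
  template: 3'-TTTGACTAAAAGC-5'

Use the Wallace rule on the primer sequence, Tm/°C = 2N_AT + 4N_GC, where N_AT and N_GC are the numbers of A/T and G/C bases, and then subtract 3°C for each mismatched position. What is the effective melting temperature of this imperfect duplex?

Primer base counts: A=5, T=5, G=1, C=2 → A+T=10, G+C=3
Perfect-match Tm = 2(10) + 4(3) = 20 + 12 = 32°C
Mismatches (positions where the bases are not complementary): 1 (at position 6)
Effective Tm = 32 − 1×3 = 32 − 3 = 29°C

29°C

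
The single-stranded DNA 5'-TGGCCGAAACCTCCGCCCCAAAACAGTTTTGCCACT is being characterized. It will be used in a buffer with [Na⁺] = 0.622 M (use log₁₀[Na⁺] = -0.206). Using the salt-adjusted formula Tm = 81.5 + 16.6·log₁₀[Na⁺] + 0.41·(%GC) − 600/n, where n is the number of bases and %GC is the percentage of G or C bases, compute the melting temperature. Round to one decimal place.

Length n = 36. Counting bases: C=14, A=9, G=6, T=7
G+C = 20, so %GC = 20/36 × 100 = 55.556%
Salt term: 16.6 × (-0.206) = -3.42
GC term: 0.41 × 55.556 = 22.778; length term: −600/36 = −16.667
Tm = 81.5 + (-3.42) + 22.778 − 16.667 = 84.191 → 84.2°C

84.2°C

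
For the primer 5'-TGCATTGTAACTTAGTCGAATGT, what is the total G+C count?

8

Counting bases: C=3, T=9, G=5, A=6
G+C = 5 + 3 = 8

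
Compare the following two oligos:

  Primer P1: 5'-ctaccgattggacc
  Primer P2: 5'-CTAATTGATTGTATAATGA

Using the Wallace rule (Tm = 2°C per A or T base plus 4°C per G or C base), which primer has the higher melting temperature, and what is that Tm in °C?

Primer P2, 46°C

Primer P1: A+T=6, G+C=8 → Tm = 2(6)+4(8) = 44°C
Primer P2: A+T=15, G+C=4 → Tm = 2(15)+4(4) = 46°C
44°C vs 46°C → primer P2 is higher.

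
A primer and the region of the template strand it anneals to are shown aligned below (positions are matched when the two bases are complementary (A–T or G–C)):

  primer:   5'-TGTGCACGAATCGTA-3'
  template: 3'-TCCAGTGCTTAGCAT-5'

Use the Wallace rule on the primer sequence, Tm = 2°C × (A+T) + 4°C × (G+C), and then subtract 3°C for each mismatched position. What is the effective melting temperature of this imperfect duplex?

Primer base counts: A=4, T=4, G=4, C=3 → A+T=8, G+C=7
Perfect-match Tm = 2(8) + 4(7) = 16 + 28 = 44°C
Mismatches (positions where the bases are not complementary): 3 (at positions 1, 3, 4)
Effective Tm = 44 − 3×3 = 44 − 9 = 35°C

35°C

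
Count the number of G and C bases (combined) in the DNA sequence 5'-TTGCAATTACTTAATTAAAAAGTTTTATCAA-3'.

Counting bases: A=13, G=2, C=3, T=13
G+C = 2 + 3 = 5

5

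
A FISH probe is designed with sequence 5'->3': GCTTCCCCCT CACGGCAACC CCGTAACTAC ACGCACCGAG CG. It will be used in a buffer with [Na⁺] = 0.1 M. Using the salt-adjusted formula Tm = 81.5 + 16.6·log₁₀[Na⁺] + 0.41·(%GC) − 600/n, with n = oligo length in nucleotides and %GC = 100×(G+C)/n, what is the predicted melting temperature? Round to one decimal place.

77.9°C

Length n = 42. Counting bases: C=20, G=8, T=5, A=9
G+C = 28, so %GC = 28/42 × 100 = 66.667%
Salt term: 16.6 × (-1) = -16.6
GC term: 0.41 × 66.667 = 27.333; length term: −600/42 = −14.286
Tm = 81.5 + (-16.6) + 27.333 − 14.286 = 77.947 → 77.9°C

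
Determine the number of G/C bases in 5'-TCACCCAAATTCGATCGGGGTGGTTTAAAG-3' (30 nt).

Base counts: A=8, C=6, G=8, T=8
G+C = 8 + 6 = 14

14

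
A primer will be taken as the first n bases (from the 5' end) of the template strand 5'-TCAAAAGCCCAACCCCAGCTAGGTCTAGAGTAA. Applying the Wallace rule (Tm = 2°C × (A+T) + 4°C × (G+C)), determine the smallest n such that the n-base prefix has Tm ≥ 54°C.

First 17 bases: TCAAAAGCCCAACCCCA → Tm = 52°C (< 54°C)
First 18 bases: TCAAAAGCCCAACCCCAG → Tm = 56°C (≥ 54°C)
Since every base adds ≥2°C, Tm only increases with n, so the threshold is first crossed at n = 18.

n = 18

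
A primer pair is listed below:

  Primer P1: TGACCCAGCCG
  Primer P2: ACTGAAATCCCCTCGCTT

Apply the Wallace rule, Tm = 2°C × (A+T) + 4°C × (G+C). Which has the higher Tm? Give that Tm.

Primer P1: A+T=3, G+C=8 → Tm = 2(3)+4(8) = 38°C
Primer P2: A+T=9, G+C=9 → Tm = 2(9)+4(9) = 54°C
38°C vs 54°C → primer P2 is higher.

Primer P2, 54°C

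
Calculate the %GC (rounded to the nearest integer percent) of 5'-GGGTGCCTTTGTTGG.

60%

Counting bases: C=2, G=7, A=0, T=6
G+C = 7 + 2 = 9 out of 15 bases
%GC = 9/15 × 100 = 60% ≈ 60%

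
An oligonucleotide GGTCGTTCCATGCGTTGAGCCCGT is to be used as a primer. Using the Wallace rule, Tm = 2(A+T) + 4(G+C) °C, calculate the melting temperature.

Scanning the sequence gives A=2, C=7, G=8, T=7.
A+T = 9, G+C = 15
Tm = 2×9 + 4×15 = 78°C

78°C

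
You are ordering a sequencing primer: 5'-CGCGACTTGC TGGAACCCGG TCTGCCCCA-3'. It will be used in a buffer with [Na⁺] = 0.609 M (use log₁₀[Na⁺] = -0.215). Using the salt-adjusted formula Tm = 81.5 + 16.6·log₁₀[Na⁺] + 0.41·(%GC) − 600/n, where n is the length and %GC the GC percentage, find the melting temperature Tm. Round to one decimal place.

Length n = 29. A=4, G=8, T=5, C=12
G+C = 20, so %GC = 20/29 × 100 = 68.966%
Salt term: 16.6 × (-0.215) = -3.569
GC term: 0.41 × 68.966 = 28.276; length term: −600/29 = −20.69
Tm = 81.5 + (-3.569) + 28.276 − 20.69 = 85.517 → 85.5°C

85.5°C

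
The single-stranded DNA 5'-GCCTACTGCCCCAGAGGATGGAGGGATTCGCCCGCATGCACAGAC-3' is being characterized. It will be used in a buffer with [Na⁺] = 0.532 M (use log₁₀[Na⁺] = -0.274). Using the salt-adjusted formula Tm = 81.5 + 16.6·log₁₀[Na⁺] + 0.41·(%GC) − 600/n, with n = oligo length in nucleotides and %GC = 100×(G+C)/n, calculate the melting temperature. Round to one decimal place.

90.0°C

Length n = 45. Scanning the sequence gives G=14, C=15, T=6, A=10.
G+C = 29, so %GC = 29/45 × 100 = 64.444%
Salt term: 16.6 × (-0.274) = -4.548
GC term: 0.41 × 64.444 = 26.422; length term: −600/45 = −13.333
Tm = 81.5 + (-4.548) + 26.422 − 13.333 = 90.041 → 90.0°C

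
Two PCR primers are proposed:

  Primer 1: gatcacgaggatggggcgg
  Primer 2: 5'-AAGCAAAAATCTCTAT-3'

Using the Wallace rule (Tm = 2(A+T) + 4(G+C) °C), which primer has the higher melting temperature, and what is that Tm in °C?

Primer 1, 64°C

Primer 1: A+T=6, G+C=13 → Tm = 2(6)+4(13) = 64°C
Primer 2: A+T=12, G+C=4 → Tm = 2(12)+4(4) = 40°C
64°C vs 40°C → primer 1 is higher.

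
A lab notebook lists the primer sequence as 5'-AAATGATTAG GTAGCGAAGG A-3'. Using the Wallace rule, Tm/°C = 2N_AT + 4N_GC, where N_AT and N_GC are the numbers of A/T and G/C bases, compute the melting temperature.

Scanning the sequence gives C=1, T=4, A=9, G=7.
A+T = 13, G+C = 8
Tm = 2×13 + 4×8 = 58°C

58°C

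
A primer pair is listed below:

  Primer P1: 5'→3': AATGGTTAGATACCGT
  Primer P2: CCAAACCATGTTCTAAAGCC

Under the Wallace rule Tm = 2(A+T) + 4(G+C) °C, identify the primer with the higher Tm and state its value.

Primer P2, 58°C

Primer P1: A+T=10, G+C=6 → Tm = 2(10)+4(6) = 44°C
Primer P2: A+T=11, G+C=9 → Tm = 2(11)+4(9) = 58°C
44°C vs 58°C → primer P2 is higher.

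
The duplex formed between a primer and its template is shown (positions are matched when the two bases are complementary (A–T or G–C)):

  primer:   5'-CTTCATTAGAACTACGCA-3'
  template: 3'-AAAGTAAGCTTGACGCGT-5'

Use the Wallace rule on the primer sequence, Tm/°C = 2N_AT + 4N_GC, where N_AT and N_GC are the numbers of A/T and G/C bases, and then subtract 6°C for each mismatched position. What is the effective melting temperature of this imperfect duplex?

32°C

Primer base counts: A=6, T=5, G=2, C=5 → A+T=11, G+C=7
Perfect-match Tm = 2(11) + 4(7) = 22 + 28 = 50°C
Mismatches (positions where the bases are not complementary): 3 (at positions 1, 8, 14)
Effective Tm = 50 − 3×6 = 50 − 18 = 32°C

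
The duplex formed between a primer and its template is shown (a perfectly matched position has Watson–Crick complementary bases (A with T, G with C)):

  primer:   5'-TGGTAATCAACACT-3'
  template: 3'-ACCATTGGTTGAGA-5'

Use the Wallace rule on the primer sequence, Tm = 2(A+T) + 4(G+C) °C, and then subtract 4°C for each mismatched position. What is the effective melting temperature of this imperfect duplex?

Primer base counts: A=5, T=4, G=2, C=3 → A+T=9, G+C=5
Perfect-match Tm = 2(9) + 4(5) = 18 + 20 = 38°C
Mismatches (positions where the bases are not complementary): 2 (at positions 7, 12)
Effective Tm = 38 − 2×4 = 38 − 8 = 30°C

30°C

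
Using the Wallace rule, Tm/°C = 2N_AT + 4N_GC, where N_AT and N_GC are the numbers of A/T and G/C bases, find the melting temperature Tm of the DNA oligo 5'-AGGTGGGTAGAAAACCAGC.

Counting bases: C=3, T=2, G=7, A=7
AT pairs contribute 9, GC pairs contribute 10.
Tm = 4·10 + 2·9 = 40 + 18 = 58°C

58°C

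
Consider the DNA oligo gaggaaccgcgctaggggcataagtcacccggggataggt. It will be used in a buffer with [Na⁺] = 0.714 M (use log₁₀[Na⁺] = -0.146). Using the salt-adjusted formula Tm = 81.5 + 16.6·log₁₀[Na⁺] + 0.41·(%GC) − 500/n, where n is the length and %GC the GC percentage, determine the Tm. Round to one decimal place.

92.2°C

Length n = 40. T=5, A=10, G=16, C=9
G+C = 25, so %GC = 25/40 × 100 = 62.5%
Salt term: 16.6 × (-0.146) = -2.424
GC term: 0.41 × 62.5 = 25.625; length term: −500/40 = −12.5
Tm = 81.5 + (-2.424) + 25.625 − 12.5 = 92.201 → 92.2°C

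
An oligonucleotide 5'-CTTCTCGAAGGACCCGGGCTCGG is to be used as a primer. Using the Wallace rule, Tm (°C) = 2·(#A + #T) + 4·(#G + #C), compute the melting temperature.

Base counts: A=3, G=8, C=8, T=4
AT pairs contribute 7, GC pairs contribute 16.
Tm = 2(7) + 4(16) = 14 + 64 = 78°C

78°C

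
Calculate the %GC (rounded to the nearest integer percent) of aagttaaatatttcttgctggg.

32%

Base counts: G=5, C=2, A=6, T=9
G+C = 5 + 2 = 7 out of 22 bases
%GC = 7/22 × 100 = 31.82% ≈ 32%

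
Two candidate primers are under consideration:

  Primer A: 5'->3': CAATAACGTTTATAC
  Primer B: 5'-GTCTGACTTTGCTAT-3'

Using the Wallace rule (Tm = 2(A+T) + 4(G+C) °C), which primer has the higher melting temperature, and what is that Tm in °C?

Primer A: A+T=11, G+C=4 → Tm = 2(11)+4(4) = 38°C
Primer B: A+T=9, G+C=6 → Tm = 2(9)+4(6) = 42°C
38°C vs 42°C → primer B is higher.

Primer B, 42°C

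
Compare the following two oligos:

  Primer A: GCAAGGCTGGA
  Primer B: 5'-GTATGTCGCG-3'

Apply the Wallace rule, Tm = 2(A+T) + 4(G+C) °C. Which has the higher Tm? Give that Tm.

Primer A: A+T=4, G+C=7 → Tm = 2(4)+4(7) = 36°C
Primer B: A+T=4, G+C=6 → Tm = 2(4)+4(6) = 32°C
36°C vs 32°C → primer A is higher.

Primer A, 36°C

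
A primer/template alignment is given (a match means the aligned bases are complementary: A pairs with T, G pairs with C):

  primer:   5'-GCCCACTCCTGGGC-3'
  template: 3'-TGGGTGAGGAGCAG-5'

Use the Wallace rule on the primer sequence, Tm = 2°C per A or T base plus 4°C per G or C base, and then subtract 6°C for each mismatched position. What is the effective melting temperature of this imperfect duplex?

Primer base counts: A=1, T=2, G=4, C=7 → A+T=3, G+C=11
Perfect-match Tm = 2(3) + 4(11) = 6 + 44 = 50°C
Mismatches (positions where the bases are not complementary): 3 (at positions 1, 11, 13)
Effective Tm = 50 − 3×6 = 50 − 18 = 32°C

32°C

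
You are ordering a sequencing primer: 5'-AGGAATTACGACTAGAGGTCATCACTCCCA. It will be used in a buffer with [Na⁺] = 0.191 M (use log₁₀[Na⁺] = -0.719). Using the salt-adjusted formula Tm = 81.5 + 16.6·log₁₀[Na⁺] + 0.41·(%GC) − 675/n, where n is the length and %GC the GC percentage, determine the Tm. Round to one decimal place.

66.2°C

Length n = 30. A=10, C=8, T=6, G=6
G+C = 14, so %GC = 14/30 × 100 = 46.667%
Salt term: 16.6 × (-0.719) = -11.935
GC term: 0.41 × 46.667 = 19.133; length term: −675/30 = −22.5
Tm = 81.5 + (-11.935) + 19.133 − 22.5 = 66.198 → 66.2°C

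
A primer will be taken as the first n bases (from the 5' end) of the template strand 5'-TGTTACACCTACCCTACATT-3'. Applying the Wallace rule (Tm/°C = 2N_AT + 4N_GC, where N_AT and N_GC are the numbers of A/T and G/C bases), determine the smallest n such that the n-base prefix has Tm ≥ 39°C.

First 13 bases: TGTTACACCTACC → Tm = 38°C (< 39°C)
First 14 bases: TGTTACACCTACCC → Tm = 42°C (≥ 39°C)
Each additional base adds 2°C (A/T) or 4°C (G/C), so Tm is non-decreasing in n; n = 14 is the first length to reach 39°C.

n = 14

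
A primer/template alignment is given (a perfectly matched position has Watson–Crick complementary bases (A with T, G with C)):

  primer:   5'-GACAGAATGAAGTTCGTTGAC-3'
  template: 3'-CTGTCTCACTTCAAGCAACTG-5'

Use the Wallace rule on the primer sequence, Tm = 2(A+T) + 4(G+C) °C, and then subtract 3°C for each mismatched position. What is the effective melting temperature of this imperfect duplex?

57°C

Primer base counts: A=7, T=5, G=6, C=3 → A+T=12, G+C=9
Perfect-match Tm = 2(12) + 4(9) = 24 + 36 = 60°C
Mismatches (positions where the bases are not complementary): 1 (at position 7)
Effective Tm = 60 − 1×3 = 60 − 3 = 57°C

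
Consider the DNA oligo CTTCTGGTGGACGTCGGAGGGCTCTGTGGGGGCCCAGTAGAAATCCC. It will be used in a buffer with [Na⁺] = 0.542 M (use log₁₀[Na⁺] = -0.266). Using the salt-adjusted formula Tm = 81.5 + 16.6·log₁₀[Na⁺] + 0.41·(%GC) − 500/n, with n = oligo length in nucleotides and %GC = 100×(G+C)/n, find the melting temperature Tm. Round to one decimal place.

Length n = 47. Base counts: T=10, C=12, A=7, G=18
G+C = 30, so %GC = 30/47 × 100 = 63.83%
Salt term: 16.6 × (-0.266) = -4.416
GC term: 0.41 × 63.83 = 26.17; length term: −500/47 = −10.638
Tm = 81.5 + (-4.416) + 26.17 − 10.638 = 92.616 → 92.6°C

92.6°C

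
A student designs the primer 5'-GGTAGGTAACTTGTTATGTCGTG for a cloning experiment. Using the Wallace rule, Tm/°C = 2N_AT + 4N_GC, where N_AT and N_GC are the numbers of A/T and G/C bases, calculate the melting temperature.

66°C

Base counts: C=2, A=4, T=9, G=8
AT pairs contribute 13, GC pairs contribute 10.
Tm = 2×13 + 4×10 = 66°C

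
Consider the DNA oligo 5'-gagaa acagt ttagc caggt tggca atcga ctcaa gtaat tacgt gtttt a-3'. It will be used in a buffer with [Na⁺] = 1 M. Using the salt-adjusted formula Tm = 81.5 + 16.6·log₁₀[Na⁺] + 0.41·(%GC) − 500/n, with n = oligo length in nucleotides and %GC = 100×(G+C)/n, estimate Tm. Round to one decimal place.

Length n = 51. A=16, G=12, T=15, C=8
G+C = 20, so %GC = 20/51 × 100 = 39.216%
Salt term: 16.6 × (0) = 0
GC term: 0.41 × 39.216 = 16.079; length term: −500/51 = −9.804
Tm = 81.5 + (0) + 16.079 − 9.804 = 87.775 → 87.8°C

87.8°C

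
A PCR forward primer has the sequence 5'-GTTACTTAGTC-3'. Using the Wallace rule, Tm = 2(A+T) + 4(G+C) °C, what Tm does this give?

30°C

Counting bases: T=5, G=2, C=2, A=2
So N_AT = 7 and N_GC = 4.
Tm = 2(7) + 4(4) = 14 + 16 = 30°C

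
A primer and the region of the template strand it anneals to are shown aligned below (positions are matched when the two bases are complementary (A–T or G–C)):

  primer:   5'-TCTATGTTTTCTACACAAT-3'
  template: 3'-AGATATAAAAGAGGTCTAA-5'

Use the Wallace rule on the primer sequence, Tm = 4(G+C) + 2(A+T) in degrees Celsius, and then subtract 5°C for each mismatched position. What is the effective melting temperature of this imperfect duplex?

28°C

Primer base counts: A=5, T=9, G=1, C=4 → A+T=14, G+C=5
Perfect-match Tm = 2(14) + 4(5) = 28 + 20 = 48°C
Mismatches (positions where the bases are not complementary): 4 (at positions 6, 13, 16, 18)
Effective Tm = 48 − 4×5 = 48 − 20 = 28°C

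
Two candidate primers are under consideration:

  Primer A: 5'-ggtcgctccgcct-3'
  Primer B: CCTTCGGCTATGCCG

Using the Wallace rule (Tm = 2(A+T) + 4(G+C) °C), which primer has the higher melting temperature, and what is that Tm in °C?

Primer A: A+T=3, G+C=10 → Tm = 2(3)+4(10) = 46°C
Primer B: A+T=5, G+C=10 → Tm = 2(5)+4(10) = 50°C
46°C vs 50°C → primer B is higher.

Primer B, 50°C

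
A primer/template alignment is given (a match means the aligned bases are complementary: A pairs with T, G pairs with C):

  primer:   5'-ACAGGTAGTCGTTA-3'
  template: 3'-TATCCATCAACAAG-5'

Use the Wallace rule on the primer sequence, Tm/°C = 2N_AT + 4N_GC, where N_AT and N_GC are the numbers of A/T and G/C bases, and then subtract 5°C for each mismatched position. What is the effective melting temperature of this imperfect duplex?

Primer base counts: A=4, T=4, G=4, C=2 → A+T=8, G+C=6
Perfect-match Tm = 2(8) + 4(6) = 16 + 24 = 40°C
Mismatches (positions where the bases are not complementary): 3 (at positions 2, 10, 14)
Effective Tm = 40 − 3×5 = 40 − 15 = 25°C

25°C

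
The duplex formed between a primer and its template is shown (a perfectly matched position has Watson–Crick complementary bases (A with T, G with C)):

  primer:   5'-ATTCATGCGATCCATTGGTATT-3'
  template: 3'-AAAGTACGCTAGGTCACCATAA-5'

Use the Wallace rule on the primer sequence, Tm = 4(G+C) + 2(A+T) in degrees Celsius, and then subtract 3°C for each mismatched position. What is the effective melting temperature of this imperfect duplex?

54°C

Primer base counts: A=5, T=9, G=4, C=4 → A+T=14, G+C=8
Perfect-match Tm = 2(14) + 4(8) = 28 + 32 = 60°C
Mismatches (positions where the bases are not complementary): 2 (at positions 1, 15)
Effective Tm = 60 − 2×3 = 60 − 6 = 54°C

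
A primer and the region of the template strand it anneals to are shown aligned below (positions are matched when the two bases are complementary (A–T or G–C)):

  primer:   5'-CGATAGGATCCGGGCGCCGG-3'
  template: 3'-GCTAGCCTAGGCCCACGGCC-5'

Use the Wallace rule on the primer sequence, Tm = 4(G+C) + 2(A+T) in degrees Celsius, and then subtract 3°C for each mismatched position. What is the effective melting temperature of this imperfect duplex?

Primer base counts: A=3, T=2, G=9, C=6 → A+T=5, G+C=15
Perfect-match Tm = 2(5) + 4(15) = 10 + 60 = 70°C
Mismatches (positions where the bases are not complementary): 2 (at positions 5, 15)
Effective Tm = 70 − 2×3 = 70 − 6 = 64°C

64°C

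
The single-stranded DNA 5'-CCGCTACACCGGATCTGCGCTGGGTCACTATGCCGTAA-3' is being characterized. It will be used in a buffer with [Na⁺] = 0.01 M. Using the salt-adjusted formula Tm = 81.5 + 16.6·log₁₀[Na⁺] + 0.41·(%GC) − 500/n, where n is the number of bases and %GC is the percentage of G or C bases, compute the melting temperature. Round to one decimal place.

60.0°C

Length n = 38. C=13, A=7, T=8, G=10
G+C = 23, so %GC = 23/38 × 100 = 60.526%
Salt term: 16.6 × (-2) = -33.2
GC term: 0.41 × 60.526 = 24.816; length term: −500/38 = −13.158
Tm = 81.5 + (-33.2) + 24.816 − 13.158 = 59.958 → 60.0°C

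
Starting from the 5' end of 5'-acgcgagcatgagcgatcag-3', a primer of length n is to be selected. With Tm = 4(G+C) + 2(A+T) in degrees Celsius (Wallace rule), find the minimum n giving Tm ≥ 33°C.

n = 11

First 10 bases: ACGCGAGCAT → Tm = 32°C (< 33°C)
First 11 bases: ACGCGAGCATG → Tm = 36°C (≥ 33°C)
Each additional base adds 2°C (A/T) or 4°C (G/C), so Tm is non-decreasing in n; n = 11 is the first length to reach 33°C.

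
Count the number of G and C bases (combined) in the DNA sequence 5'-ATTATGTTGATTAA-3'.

C=0, G=2, T=7, A=5
G+C = 2 + 0 = 2

2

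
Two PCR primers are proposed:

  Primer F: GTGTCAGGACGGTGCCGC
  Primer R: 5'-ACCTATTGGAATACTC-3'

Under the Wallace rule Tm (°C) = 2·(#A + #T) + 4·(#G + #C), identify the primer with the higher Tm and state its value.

Primer F: A+T=5, G+C=13 → Tm = 2(5)+4(13) = 62°C
Primer R: A+T=10, G+C=6 → Tm = 2(10)+4(6) = 44°C
62°C vs 44°C → primer F is higher.

Primer F, 62°C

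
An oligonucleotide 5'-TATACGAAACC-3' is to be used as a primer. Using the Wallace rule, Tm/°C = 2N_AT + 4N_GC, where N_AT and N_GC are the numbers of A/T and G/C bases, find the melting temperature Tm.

30°C

Scanning the sequence gives A=5, G=1, T=2, C=3.
So N_AT = 7 and N_GC = 4.
Tm = 4·4 + 2·7 = 16 + 14 = 30°C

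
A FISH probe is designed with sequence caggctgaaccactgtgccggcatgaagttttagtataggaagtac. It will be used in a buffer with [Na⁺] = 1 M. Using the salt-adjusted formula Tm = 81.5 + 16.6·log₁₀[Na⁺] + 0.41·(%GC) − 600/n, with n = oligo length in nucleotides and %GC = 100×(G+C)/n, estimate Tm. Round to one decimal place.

88.1°C

Length n = 46. Counting bases: G=13, A=13, C=9, T=11
G+C = 22, so %GC = 22/46 × 100 = 47.826%
Salt term: 16.6 × (0) = 0
GC term: 0.41 × 47.826 = 19.609; length term: −600/46 = −13.043
Tm = 81.5 + (0) + 19.609 − 13.043 = 88.066 → 88.1°C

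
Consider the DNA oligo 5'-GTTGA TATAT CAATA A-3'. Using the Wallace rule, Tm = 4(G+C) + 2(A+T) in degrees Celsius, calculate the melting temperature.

T=6, G=2, A=7, C=1
So N_AT = 13 and N_GC = 3.
Tm = 2×13 + 4×3 = 38°C

38°C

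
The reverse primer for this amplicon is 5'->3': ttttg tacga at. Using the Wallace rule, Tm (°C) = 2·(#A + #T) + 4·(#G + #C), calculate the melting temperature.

Scanning the sequence gives A=3, C=1, T=6, G=2.
A+T = 9, G+C = 3
Tm = 4·3 + 2·9 = 12 + 18 = 30°C

30°C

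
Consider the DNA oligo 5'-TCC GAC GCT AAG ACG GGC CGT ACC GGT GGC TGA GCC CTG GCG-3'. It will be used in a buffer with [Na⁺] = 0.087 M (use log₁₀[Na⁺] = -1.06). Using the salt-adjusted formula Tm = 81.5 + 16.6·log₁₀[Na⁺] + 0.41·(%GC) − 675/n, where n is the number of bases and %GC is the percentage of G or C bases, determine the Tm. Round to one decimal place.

Length n = 42. Counting bases: A=6, G=16, C=14, T=6
G+C = 30, so %GC = 30/42 × 100 = 71.429%
Salt term: 16.6 × (-1.06) = -17.596
GC term: 0.41 × 71.429 = 29.286; length term: −675/42 = −16.071
Tm = 81.5 + (-17.596) + 29.286 − 16.071 = 77.119 → 77.1°C

77.1°C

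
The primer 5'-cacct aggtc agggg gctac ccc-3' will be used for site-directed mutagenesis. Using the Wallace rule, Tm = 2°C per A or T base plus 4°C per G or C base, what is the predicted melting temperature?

Scanning the sequence gives A=4, C=9, T=3, G=7.
A+T = 7, G+C = 16
Tm = 4·16 + 2·7 = 64 + 14 = 78°C

78°C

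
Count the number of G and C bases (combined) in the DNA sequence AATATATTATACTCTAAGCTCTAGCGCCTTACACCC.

14

A=11, G=3, T=11, C=11
G+C = 3 + 11 = 14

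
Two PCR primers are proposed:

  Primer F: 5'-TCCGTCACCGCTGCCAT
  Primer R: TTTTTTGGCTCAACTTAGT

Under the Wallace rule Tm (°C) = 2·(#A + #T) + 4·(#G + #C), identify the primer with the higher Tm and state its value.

Primer F: A+T=6, G+C=11 → Tm = 2(6)+4(11) = 56°C
Primer R: A+T=13, G+C=6 → Tm = 2(13)+4(6) = 50°C
56°C vs 50°C → primer F is higher.

Primer F, 56°C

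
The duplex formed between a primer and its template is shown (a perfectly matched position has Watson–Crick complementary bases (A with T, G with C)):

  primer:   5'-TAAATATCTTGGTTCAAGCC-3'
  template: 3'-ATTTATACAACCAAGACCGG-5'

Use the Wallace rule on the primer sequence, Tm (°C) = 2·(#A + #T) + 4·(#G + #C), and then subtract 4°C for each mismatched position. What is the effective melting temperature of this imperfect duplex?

Primer base counts: A=6, T=7, G=3, C=4 → A+T=13, G+C=7
Perfect-match Tm = 2(13) + 4(7) = 26 + 28 = 54°C
Mismatches (positions where the bases are not complementary): 3 (at positions 8, 16, 17)
Effective Tm = 54 − 3×4 = 54 − 12 = 42°C

42°C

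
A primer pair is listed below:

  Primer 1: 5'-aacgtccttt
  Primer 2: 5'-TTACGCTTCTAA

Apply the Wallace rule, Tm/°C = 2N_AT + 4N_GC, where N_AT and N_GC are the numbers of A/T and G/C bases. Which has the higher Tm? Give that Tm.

Primer 2, 32°C

Primer 1: A+T=6, G+C=4 → Tm = 2(6)+4(4) = 28°C
Primer 2: A+T=8, G+C=4 → Tm = 2(8)+4(4) = 32°C
28°C vs 32°C → primer 2 is higher.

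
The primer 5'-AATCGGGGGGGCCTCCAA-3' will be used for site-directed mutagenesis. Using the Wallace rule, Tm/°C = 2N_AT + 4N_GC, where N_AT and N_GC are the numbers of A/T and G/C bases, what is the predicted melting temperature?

60°C

T=2, G=7, C=5, A=4
AT pairs contribute 6, GC pairs contribute 12.
Tm = 4·12 + 2·6 = 48 + 12 = 60°C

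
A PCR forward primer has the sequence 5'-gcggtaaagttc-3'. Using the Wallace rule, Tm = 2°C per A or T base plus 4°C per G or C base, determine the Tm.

A=3, C=2, T=3, G=4
A+T = 6, G+C = 6
Tm = 4·6 + 2·6 = 24 + 12 = 36°C

36°C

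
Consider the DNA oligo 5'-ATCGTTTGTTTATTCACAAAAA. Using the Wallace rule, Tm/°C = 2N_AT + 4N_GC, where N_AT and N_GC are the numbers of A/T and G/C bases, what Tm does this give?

54°C

Scanning the sequence gives T=9, A=8, G=2, C=3.
AT pairs contribute 17, GC pairs contribute 5.
Tm = 4·5 + 2·17 = 20 + 34 = 54°C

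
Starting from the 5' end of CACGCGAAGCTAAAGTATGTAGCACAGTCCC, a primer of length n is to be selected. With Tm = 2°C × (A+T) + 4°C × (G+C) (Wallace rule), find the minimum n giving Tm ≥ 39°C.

First 12 bases: CACGCGAAGCTA → Tm = 38°C (< 39°C)
First 13 bases: CACGCGAAGCTAA → Tm = 40°C (≥ 39°C)
Since every base adds ≥2°C, Tm only increases with n, so the threshold is first crossed at n = 13.

n = 13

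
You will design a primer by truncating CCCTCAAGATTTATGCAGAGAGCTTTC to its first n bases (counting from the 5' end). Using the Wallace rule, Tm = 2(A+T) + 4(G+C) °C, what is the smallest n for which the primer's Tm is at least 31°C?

n = 11

First 10 bases: CCCTCAAGAT → Tm = 30°C (< 31°C)
First 11 bases: CCCTCAAGATT → Tm = 32°C (≥ 31°C)
Since every base adds ≥2°C, Tm only increases with n, so the threshold is first crossed at n = 11.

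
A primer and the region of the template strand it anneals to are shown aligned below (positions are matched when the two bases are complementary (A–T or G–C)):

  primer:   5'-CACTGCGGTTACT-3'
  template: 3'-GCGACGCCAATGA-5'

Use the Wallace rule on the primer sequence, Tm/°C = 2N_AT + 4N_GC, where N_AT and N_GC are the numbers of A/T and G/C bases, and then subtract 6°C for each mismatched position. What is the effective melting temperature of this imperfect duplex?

Primer base counts: A=2, T=4, G=3, C=4 → A+T=6, G+C=7
Perfect-match Tm = 2(6) + 4(7) = 12 + 28 = 40°C
Mismatches (positions where the bases are not complementary): 1 (at position 2)
Effective Tm = 40 − 1×6 = 40 − 6 = 34°C

34°C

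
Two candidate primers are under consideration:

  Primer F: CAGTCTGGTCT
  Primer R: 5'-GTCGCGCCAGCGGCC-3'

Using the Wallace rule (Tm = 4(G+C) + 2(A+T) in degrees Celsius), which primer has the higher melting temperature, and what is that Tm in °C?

Primer R, 56°C

Primer F: A+T=5, G+C=6 → Tm = 2(5)+4(6) = 34°C
Primer R: A+T=2, G+C=13 → Tm = 2(2)+4(13) = 56°C
34°C vs 56°C → primer R is higher.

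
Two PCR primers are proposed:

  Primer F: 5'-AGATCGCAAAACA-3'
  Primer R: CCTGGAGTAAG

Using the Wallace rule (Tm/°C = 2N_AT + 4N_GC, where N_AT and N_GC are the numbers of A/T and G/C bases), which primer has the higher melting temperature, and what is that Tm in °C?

Primer F: A+T=8, G+C=5 → Tm = 2(8)+4(5) = 36°C
Primer R: A+T=5, G+C=6 → Tm = 2(5)+4(6) = 34°C
36°C vs 34°C → primer F is higher.

Primer F, 36°C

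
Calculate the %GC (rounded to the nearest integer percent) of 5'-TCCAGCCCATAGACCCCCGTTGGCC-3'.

68%

Scanning the sequence gives T=4, A=4, C=12, G=5.
G+C = 5 + 12 = 17 out of 25 bases
%GC = 17/25 × 100 = 68% ≈ 68%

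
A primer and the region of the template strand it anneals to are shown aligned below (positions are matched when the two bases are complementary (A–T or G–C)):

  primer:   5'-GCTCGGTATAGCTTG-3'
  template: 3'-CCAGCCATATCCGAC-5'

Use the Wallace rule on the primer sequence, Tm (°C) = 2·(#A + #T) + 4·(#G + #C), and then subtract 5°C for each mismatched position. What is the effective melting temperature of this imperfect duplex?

Primer base counts: A=2, T=5, G=5, C=3 → A+T=7, G+C=8
Perfect-match Tm = 2(7) + 4(8) = 14 + 32 = 46°C
Mismatches (positions where the bases are not complementary): 3 (at positions 2, 12, 13)
Effective Tm = 46 − 3×5 = 46 − 15 = 31°C

31°C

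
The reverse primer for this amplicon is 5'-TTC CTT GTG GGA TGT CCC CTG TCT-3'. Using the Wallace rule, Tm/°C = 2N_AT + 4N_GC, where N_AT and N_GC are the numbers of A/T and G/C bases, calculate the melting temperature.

74°C

G=6, A=1, T=10, C=7
AT pairs contribute 11, GC pairs contribute 13.
Tm = 2(11) + 4(13) = 22 + 52 = 74°C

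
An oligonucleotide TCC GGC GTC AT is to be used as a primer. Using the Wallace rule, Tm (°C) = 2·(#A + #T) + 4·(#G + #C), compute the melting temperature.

36°C

Scanning the sequence gives T=3, C=4, G=3, A=1.
A+T = 4, G+C = 7
Tm = 2(4) + 4(7) = 8 + 28 = 36°C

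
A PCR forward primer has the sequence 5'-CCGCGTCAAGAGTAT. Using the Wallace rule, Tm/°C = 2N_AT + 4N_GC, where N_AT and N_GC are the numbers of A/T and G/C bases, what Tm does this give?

C=4, A=4, G=4, T=3
AT pairs contribute 7, GC pairs contribute 8.
Tm = 4·8 + 2·7 = 32 + 14 = 46°C

46°C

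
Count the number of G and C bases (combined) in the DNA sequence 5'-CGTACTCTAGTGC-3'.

7

A=2, G=3, C=4, T=4
Total G or C: 3 + 4 = 7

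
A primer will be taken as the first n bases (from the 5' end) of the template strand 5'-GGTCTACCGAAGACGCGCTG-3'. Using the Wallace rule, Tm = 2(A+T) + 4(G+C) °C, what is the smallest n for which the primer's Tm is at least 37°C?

First 11 bases: GGTCTACCGAA → Tm = 34°C (< 37°C)
First 12 bases: GGTCTACCGAAG → Tm = 38°C (≥ 37°C)
Since every base adds ≥2°C, Tm only increases with n, so the threshold is first crossed at n = 12.

n = 12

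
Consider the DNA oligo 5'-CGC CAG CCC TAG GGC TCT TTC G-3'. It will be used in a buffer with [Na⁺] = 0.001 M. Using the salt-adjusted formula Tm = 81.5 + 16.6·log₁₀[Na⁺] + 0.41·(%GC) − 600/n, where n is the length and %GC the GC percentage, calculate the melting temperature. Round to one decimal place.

32.4°C

Length n = 22. Scanning the sequence gives G=6, A=2, C=9, T=5.
G+C = 15, so %GC = 15/22 × 100 = 68.182%
Salt term: 16.6 × (-3) = -49.8
GC term: 0.41 × 68.182 = 27.955; length term: −600/22 = −27.273
Tm = 81.5 + (-49.8) + 27.955 − 27.273 = 32.382 → 32.4°C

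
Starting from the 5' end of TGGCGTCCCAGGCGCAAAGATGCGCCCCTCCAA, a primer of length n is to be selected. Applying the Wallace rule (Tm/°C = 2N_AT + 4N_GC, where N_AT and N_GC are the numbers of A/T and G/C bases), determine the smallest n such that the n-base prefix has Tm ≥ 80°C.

n = 24

First 23 bases: TGGCGTCCCAGGCGCAAAGATGC → Tm = 76°C (< 80°C)
First 24 bases: TGGCGTCCCAGGCGCAAAGATGCG → Tm = 80°C (≥ 80°C)
Each additional base adds 2°C (A/T) or 4°C (G/C), so Tm is non-decreasing in n; n = 24 is the first length to reach 80°C.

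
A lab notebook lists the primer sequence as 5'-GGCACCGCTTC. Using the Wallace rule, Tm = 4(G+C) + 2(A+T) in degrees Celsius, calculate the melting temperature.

38°C

Base counts: G=3, T=2, A=1, C=5
A+T = 3, G+C = 8
Tm = 2(3) + 4(8) = 6 + 32 = 38°C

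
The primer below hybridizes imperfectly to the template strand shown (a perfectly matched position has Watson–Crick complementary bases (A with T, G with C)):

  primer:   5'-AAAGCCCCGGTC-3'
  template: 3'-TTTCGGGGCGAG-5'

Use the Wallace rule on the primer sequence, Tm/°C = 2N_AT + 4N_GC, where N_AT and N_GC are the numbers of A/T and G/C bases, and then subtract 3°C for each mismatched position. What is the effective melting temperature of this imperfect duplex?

37°C

Primer base counts: A=3, T=1, G=3, C=5 → A+T=4, G+C=8
Perfect-match Tm = 2(4) + 4(8) = 8 + 32 = 40°C
Mismatches (positions where the bases are not complementary): 1 (at position 10)
Effective Tm = 40 − 1×3 = 40 − 3 = 37°C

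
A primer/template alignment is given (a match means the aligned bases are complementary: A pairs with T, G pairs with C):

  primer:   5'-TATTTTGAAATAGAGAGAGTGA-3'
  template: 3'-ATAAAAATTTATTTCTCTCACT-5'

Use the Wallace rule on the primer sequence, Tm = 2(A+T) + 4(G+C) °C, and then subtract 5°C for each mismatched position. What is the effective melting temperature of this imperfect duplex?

46°C

Primer base counts: A=9, T=7, G=6, C=0 → A+T=16, G+C=6
Perfect-match Tm = 2(16) + 4(6) = 32 + 24 = 56°C
Mismatches (positions where the bases are not complementary): 2 (at positions 7, 13)
Effective Tm = 56 − 2×5 = 56 − 10 = 46°C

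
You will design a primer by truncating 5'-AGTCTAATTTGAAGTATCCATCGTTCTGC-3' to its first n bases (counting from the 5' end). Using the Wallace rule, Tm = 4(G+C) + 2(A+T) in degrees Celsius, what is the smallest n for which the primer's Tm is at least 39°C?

n = 16

First 15 bases: AGTCTAATTTGAAGT → Tm = 38°C (< 39°C)
First 16 bases: AGTCTAATTTGAAGTA → Tm = 40°C (≥ 39°C)
Since every base adds ≥2°C, Tm only increases with n, so the threshold is first crossed at n = 16.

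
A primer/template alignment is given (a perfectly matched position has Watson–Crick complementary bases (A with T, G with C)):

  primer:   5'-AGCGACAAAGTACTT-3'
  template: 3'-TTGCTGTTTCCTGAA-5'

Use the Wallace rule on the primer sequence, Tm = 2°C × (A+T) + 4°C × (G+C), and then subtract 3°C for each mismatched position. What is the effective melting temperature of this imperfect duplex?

Primer base counts: A=6, T=3, G=3, C=3 → A+T=9, G+C=6
Perfect-match Tm = 2(9) + 4(6) = 18 + 24 = 42°C
Mismatches (positions where the bases are not complementary): 2 (at positions 2, 11)
Effective Tm = 42 − 2×3 = 42 − 6 = 36°C

36°C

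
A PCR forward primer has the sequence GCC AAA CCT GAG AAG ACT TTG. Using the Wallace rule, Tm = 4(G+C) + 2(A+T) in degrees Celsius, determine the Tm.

62°C

Counting bases: C=5, T=4, G=5, A=7
A+T = 11, G+C = 10
Tm = 2×11 + 4×10 = 62°C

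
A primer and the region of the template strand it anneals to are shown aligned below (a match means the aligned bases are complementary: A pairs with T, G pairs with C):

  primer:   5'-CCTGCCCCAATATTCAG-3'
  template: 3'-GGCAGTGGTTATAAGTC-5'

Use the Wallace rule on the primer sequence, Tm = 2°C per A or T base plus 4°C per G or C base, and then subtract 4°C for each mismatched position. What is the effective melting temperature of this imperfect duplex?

Primer base counts: A=4, T=4, G=2, C=7 → A+T=8, G+C=9
Perfect-match Tm = 2(8) + 4(9) = 16 + 36 = 52°C
Mismatches (positions where the bases are not complementary): 3 (at positions 3, 4, 6)
Effective Tm = 52 − 3×4 = 52 − 12 = 40°C

40°C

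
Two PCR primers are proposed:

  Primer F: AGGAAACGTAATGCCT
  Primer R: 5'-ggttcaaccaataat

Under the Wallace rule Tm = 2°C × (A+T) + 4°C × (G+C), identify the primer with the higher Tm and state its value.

Primer F: A+T=9, G+C=7 → Tm = 2(9)+4(7) = 46°C
Primer R: A+T=10, G+C=5 → Tm = 2(10)+4(5) = 40°C
46°C vs 40°C → primer F is higher.

Primer F, 46°C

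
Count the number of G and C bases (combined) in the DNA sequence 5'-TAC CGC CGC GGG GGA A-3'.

12

Scanning the sequence gives G=7, T=1, A=3, C=5.
G+C = 7 + 5 = 12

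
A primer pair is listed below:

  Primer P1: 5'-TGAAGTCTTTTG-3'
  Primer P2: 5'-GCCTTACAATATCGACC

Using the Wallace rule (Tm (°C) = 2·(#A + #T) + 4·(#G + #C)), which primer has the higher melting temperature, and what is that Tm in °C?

Primer P1: A+T=8, G+C=4 → Tm = 2(8)+4(4) = 32°C
Primer P2: A+T=9, G+C=8 → Tm = 2(9)+4(8) = 50°C
32°C vs 50°C → primer P2 is higher.

Primer P2, 50°C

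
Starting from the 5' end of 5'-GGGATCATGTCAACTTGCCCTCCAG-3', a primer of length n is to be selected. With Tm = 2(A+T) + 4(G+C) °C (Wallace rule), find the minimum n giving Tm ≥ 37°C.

First 12 bases: GGGATCATGTCA → Tm = 36°C (< 37°C)
First 13 bases: GGGATCATGTCAA → Tm = 38°C (≥ 37°C)
Since every base adds ≥2°C, Tm only increases with n, so the threshold is first crossed at n = 13.

n = 13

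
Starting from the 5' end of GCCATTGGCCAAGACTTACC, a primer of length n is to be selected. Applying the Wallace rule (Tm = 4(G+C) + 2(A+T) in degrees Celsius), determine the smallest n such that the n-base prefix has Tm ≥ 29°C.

n = 9

First 8 bases: GCCATTGG → Tm = 26°C (< 29°C)
First 9 bases: GCCATTGGC → Tm = 30°C (≥ 29°C)
Since every base adds ≥2°C, Tm only increases with n, so the threshold is first crossed at n = 9.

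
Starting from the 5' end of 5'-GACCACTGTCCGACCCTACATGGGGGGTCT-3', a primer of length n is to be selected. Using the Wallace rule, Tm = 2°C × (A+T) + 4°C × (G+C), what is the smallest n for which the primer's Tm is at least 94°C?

n = 29

First 28 bases: GACCACTGTCCGACCCTACATGGGGGGT → Tm = 92°C (< 94°C)
First 29 bases: GACCACTGTCCGACCCTACATGGGGGGTC → Tm = 96°C (≥ 94°C)
Since every base adds ≥2°C, Tm only increases with n, so the threshold is first crossed at n = 29.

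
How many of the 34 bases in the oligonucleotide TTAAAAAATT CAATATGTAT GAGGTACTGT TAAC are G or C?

Counting bases: G=5, A=14, T=12, C=3
G+C = 5 + 3 = 8

8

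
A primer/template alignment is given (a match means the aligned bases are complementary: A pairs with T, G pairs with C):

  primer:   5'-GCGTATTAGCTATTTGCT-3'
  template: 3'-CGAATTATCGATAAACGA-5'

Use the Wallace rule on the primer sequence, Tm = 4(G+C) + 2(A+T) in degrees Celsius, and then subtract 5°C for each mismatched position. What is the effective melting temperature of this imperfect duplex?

40°C

Primer base counts: A=3, T=8, G=4, C=3 → A+T=11, G+C=7
Perfect-match Tm = 2(11) + 4(7) = 22 + 28 = 50°C
Mismatches (positions where the bases are not complementary): 2 (at positions 3, 6)
Effective Tm = 50 − 2×5 = 50 − 10 = 40°C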